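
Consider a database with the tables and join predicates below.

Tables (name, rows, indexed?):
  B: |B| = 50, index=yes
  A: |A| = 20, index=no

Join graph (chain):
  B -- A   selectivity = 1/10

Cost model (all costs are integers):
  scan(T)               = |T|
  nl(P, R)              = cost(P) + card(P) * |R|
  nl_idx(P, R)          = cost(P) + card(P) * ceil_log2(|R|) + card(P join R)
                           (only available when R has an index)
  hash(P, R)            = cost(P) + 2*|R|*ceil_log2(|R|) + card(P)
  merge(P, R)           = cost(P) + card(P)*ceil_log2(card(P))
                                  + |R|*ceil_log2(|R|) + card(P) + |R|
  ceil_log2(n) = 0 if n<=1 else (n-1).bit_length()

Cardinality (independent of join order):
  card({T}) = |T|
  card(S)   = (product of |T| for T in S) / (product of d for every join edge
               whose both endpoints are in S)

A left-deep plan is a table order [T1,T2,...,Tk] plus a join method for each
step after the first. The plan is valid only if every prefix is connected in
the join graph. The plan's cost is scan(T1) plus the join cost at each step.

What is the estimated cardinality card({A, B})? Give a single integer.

Tables in S: A(20), B(50)
Edges inside S: B-A(d=10)
numerator = 20 * 50 = 1000
denominator = 10 = 10
card(S) = 1000 / 10 = 100

100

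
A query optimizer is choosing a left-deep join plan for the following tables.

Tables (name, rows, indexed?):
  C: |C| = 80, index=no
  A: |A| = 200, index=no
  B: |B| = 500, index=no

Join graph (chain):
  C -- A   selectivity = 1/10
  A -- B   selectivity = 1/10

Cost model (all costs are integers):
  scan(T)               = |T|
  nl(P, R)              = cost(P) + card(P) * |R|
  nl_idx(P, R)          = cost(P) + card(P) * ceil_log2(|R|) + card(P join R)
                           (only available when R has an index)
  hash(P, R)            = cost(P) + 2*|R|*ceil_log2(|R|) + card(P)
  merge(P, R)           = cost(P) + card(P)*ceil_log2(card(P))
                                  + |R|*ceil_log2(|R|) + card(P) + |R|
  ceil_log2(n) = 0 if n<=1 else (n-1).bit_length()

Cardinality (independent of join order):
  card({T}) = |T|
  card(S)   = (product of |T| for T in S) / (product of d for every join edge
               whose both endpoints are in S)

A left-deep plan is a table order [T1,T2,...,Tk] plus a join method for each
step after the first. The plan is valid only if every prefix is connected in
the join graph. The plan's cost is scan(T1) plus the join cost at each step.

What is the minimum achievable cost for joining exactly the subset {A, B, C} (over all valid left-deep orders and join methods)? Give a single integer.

Selinger DP over subsets of {A,B,C}:
  {C}: scan cost=80, card=80
  {A}: scan cost=200, card=200
  {B}: scan cost=500, card=500
  {AC}: card=1600; try (C,hash)→1520, (A,merge)→2520, (C,merge)→2640, (A,hash)→3360, (A,nl)→16080, (C,nl)→16200; best=1520 via (C,hash)
  {AB}: card=10000; try (A,hash)→4200, (B,merge)→7000, (A,merge)→7300, (B,hash)→9400, (B,nl)→100200, (A,nl)→100500; best=4200 via (A,hash)
  {ABC}: card=80000; try (B,hash)→12120, (C,hash)→15320, (B,merge)→25720, (C,merge)→154840, (B,nl)→801520, (C,nl)→804200; best=12120 via (B,hash)

12120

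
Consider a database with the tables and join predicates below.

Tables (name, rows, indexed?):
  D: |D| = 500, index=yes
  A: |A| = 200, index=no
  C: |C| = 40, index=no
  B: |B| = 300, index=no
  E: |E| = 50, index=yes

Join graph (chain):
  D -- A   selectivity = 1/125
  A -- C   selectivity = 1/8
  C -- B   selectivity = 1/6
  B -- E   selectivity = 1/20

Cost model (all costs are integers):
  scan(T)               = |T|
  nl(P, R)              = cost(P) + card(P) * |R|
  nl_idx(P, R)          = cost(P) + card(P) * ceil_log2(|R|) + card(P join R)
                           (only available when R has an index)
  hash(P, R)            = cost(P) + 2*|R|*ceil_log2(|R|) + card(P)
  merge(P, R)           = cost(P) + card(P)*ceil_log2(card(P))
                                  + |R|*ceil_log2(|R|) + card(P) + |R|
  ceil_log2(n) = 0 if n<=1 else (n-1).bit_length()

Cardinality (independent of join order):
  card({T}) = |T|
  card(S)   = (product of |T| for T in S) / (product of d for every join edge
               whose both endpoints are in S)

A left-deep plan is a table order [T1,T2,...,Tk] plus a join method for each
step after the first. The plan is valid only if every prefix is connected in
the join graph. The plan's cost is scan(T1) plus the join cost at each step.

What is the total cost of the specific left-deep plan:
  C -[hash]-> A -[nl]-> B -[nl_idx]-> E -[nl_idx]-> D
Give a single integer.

2353280

step 1: scan C: cost=40, card=40
step 2: join A via hash
    card(P join A) = 40*200/(8) = 1000
    cost = 40 + 2*200*8 + 40 = 3280
step 3: join B via nl
    card(P join B) = 1000*300/(6) = 50000
    cost = 3280 + 1000*300 = 303280
step 4: join E via nl_idx
    card(P join E) = 50000*50/(20) = 125000
    cost = 303280 + 50000*6 + 125000 = 728280
step 5: join D via nl_idx
    card(P join D) = 125000*500/(125) = 500000
    cost = 728280 + 125000*9 + 500000 = 2353280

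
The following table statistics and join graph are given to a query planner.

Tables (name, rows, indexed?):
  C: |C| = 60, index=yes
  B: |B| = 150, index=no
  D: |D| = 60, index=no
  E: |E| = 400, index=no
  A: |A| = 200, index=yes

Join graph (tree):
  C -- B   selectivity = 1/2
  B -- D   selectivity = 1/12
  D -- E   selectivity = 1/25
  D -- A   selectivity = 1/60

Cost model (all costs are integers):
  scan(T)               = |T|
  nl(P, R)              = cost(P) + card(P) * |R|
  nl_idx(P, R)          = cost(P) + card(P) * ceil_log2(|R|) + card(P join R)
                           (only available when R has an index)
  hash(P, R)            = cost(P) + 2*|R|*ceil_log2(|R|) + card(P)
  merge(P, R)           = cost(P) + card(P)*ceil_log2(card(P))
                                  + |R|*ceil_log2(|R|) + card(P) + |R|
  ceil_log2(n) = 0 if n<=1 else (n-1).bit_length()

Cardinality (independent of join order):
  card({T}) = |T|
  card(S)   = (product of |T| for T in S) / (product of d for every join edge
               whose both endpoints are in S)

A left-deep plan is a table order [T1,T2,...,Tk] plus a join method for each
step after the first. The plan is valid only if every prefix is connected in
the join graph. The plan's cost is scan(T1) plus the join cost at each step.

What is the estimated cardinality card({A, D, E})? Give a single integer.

3200

Tables in S: A(200), D(60), E(400)
Edges inside S: D-E(d=25), D-A(d=60)
numerator = 200 * 60 * 400 = 4800000
denominator = 25 * 60 = 1500
card(S) = 4800000 / 1500 = 3200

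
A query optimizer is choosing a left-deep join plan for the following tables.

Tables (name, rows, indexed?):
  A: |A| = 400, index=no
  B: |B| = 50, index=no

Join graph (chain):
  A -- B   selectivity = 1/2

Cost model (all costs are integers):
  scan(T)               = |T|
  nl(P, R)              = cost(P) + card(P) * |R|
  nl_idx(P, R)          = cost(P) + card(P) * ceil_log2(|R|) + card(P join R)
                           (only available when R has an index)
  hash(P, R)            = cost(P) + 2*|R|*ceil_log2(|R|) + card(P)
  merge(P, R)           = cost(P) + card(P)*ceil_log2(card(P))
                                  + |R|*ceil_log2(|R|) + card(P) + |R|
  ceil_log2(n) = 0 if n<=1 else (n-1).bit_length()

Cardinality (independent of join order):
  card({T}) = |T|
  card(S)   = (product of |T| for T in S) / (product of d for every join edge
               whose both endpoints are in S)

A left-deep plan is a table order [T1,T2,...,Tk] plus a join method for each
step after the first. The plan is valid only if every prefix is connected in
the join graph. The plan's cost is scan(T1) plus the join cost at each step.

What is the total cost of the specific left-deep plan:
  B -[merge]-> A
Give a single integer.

4400

step 1: scan B: cost=50, card=50
step 2: join A via merge
    card(P join A) = 50*400/(2) = 10000
    cost = 50 + 50*6 + 400*9 + 50 + 400 = 4400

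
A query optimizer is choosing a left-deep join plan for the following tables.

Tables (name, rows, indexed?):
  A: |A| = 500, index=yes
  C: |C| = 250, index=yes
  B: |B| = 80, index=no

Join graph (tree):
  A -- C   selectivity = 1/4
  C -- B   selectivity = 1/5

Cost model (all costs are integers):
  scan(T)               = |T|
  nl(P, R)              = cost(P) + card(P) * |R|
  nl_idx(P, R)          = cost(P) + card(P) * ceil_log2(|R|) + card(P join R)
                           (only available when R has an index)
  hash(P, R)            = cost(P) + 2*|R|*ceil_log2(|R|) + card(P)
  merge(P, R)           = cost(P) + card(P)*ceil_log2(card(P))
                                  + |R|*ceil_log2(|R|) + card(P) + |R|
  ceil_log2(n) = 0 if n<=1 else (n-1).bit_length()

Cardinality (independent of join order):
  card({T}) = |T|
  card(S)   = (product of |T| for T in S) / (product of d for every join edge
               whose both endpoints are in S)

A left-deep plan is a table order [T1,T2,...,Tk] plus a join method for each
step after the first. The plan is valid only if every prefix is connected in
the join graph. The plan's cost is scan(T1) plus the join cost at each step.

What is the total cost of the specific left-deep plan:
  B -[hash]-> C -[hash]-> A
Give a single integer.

17160

step 1: scan B: cost=80, card=80
step 2: join C via hash
    card(P join C) = 80*250/(5) = 4000
    cost = 80 + 2*250*8 + 80 = 4160
step 3: join A via hash
    card(P join A) = 4000*500/(4) = 500000
    cost = 4160 + 2*500*9 + 4000 = 17160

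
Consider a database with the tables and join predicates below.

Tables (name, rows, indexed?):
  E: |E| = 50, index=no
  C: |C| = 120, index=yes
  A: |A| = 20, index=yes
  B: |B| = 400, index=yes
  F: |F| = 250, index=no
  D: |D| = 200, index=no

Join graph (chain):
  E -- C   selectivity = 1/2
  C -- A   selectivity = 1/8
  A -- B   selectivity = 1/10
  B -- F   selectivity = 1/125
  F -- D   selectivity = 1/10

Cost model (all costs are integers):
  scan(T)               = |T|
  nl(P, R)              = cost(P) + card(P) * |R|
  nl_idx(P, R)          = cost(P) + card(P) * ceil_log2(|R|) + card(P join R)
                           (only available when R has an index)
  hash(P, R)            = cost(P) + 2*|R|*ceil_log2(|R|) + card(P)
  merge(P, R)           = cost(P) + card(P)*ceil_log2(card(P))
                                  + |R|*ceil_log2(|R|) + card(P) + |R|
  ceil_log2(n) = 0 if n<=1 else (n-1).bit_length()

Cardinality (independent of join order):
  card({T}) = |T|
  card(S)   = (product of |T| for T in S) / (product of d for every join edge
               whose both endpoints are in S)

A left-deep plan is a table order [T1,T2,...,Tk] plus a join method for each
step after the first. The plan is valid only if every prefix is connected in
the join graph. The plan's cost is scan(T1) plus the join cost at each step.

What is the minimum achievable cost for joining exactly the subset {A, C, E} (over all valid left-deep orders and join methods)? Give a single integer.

1340

Selinger DP over subsets of {A,C,E}:
  {E}: scan cost=50, card=50
  {C}: scan cost=120, card=120
  {A}: scan cost=20, card=20
  {CE}: card=3000; try (E,hash)→840, (C,merge)→1360, (E,merge)→1430, (C,hash)→1780, (C,nl_idx)→3400, (C,nl)→6050 …(+1); best=840 via (E,hash)
  {AC}: card=300; try (A,hash)→440, (C,nl_idx)→460, (A,nl_idx)→1020, (C,merge)→1100, (A,merge)→1200, (C,hash)→1720 …(+2); best=440 via (A,hash)
  {ACE}: card=7500; try (E,hash)→1340, (E,merge)→3790, (A,hash)→4040, (E,nl)→15440, (A,nl_idx)→23340, (A,merge)→39960 …(+1); best=1340 via (E,hash)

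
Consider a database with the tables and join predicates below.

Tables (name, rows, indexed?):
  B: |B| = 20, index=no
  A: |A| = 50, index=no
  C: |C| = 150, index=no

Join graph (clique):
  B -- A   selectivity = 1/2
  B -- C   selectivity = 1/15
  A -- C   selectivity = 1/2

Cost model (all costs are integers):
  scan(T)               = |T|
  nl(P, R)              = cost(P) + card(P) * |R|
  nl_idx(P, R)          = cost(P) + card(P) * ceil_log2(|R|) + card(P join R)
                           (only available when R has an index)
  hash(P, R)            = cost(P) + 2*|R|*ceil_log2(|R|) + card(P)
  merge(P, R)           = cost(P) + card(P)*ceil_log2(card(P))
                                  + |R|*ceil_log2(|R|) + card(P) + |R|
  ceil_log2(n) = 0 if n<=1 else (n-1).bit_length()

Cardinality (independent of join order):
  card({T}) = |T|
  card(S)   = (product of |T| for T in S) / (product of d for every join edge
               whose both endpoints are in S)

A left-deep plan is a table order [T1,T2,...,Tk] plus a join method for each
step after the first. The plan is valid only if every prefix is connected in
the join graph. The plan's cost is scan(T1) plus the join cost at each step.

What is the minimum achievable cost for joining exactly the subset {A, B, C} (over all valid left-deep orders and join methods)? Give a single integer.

Selinger DP over subsets of {A,B,C}:
  {B}: scan cost=20, card=20
  {A}: scan cost=50, card=50
  {C}: scan cost=150, card=150
  {AB}: card=500; try (B,hash)→300, (A,merge)→490, (B,merge)→520, (A,hash)→640, (A,nl)→1020, (B,nl)→1050; best=300 via (B,hash)
  {BC}: card=200; try (B,hash)→500, (C,merge)→1490, (B,merge)→1620, (C,hash)→2440, (C,nl)→3020, (B,nl)→3150; best=500 via (B,hash)
  {AC}: card=3750; try (A,hash)→900, (C,merge)→1750, (A,merge)→1850, (C,hash)→2500, (C,nl)→7550, (A,nl)→7650; best=900 via (A,hash)
  {ABC}: card=2500; try (A,hash)→1300, (A,merge)→2650, (C,hash)→3200, (B,hash)→4850, (C,merge)→6650, (A,nl)→10500 …(+3); best=1300 via (A,hash)

1300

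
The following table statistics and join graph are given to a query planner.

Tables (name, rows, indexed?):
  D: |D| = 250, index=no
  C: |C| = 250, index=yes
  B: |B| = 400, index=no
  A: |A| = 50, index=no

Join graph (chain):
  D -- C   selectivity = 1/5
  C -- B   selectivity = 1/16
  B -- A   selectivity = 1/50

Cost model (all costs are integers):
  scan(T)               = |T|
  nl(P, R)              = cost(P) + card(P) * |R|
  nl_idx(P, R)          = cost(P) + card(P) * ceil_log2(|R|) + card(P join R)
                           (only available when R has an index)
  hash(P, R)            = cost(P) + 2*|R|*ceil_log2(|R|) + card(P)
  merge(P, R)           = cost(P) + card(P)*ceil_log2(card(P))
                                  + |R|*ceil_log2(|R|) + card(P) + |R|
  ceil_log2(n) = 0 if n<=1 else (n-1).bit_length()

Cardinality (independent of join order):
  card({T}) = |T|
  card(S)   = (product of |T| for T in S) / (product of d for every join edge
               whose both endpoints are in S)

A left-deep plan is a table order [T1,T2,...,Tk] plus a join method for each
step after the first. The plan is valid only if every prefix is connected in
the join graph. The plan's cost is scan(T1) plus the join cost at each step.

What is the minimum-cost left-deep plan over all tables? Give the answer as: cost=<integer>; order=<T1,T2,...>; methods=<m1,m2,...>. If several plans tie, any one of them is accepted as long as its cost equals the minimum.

Selinger DP (subsets sized 1..n):
  {D}: scan cost=250, card=250
  {C}: scan cost=250, card=250
  {B}: scan cost=400, card=400
  {A}: scan cost=50, card=50
  {CD}: card=12500; try (D,hash)→4500, (C,hash)→4500, (D,merge)→4750, (C,merge)→4750, (C,nl_idx)→14750, (D,nl)→62750 …(+1); best=4500 via (D,hash)
  {BC}: card=6250; try (C,hash)→4800, (B,merge)→6500, (C,merge)→6650, (B,hash)→7700, (C,nl_idx)→9850, (B,nl)→100250 …(+1); best=4800 via (C,hash)
  {AB}: card=400; try (A,hash)→1400, (B,merge)→4400, (A,merge)→4750, (B,hash)→7300, (B,nl)→20050, (A,nl)→20400; best=1400 via (A,hash)
  {BCD}: card=312500; try (D,hash)→15050, (B,hash)→24200, (D,merge)→94550, (B,merge)→196000, (D,nl)→1567300, (B,nl)→5004500; best=15050 via (D,hash)
  {ABC}: card=6250; try (C,hash)→5800, (C,merge)→7650, (C,nl_idx)→10850, (A,hash)→11650, (A,merge)→92650, (C,nl)→101400 …(+1); best=5800 via (C,hash)
  {ABCD}: card=312500; try (D,hash)→16050, (D,merge)→95550, (A,hash)→328150, (D,nl)→1568300, (A,merge)→6265400, (A,nl)→15640050; best=16050 via (D,hash)

cost=16050; order=B,A,C,D; methods=hash,hash,hash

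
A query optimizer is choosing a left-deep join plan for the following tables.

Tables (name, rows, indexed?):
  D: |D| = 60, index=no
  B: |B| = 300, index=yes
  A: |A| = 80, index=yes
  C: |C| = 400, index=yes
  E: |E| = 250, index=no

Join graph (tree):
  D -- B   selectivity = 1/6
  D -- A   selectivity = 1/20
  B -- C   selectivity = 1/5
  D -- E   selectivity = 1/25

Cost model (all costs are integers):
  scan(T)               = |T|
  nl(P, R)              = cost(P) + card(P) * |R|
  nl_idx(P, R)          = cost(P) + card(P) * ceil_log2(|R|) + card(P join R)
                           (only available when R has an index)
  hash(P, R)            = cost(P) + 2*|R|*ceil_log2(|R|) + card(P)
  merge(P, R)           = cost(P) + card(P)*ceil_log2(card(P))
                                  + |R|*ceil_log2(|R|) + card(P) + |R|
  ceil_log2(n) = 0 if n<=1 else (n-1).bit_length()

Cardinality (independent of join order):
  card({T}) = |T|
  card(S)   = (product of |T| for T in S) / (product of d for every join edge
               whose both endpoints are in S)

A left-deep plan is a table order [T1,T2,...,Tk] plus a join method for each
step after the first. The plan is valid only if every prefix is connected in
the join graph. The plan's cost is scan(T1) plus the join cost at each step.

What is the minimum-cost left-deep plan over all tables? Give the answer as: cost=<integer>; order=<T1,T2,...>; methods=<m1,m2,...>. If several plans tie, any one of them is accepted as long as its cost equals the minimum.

cost=137940; order=E,D,A,B,C; methods=hash,hash,hash,hash

Selinger DP (subsets sized 1..n):
  {D}: scan cost=60, card=60
  {B}: scan cost=300, card=300
  {A}: scan cost=80, card=80
  {C}: scan cost=400, card=400
  {E}: scan cost=250, card=250
  {BD}: card=3000; try (D,hash)→1320, (B,merge)→3480, (B,nl_idx)→3600, (D,merge)→3720, (B,hash)→5520, (B,nl)→18060 …(+1); best=1320 via (D,hash)
  {AD}: card=240; try (A,nl_idx)→720, (D,hash)→880, (A,merge)→1120, (D,merge)→1140, (A,hash)→1240, (A,nl)→4860 …(+1); best=720 via (A,nl_idx)
  {DE}: card=600; try (D,hash)→1220, (E,merge)→2730, (D,merge)→2920, (E,hash)→4120, (E,nl)→15060, (D,nl)→15250; best=1220 via (D,hash)
  {BC}: card=24000; try (B,hash)→6200, (C,merge)→7300, (B,merge)→7400, (C,hash)→7800, (C,nl_idx)→27000, (B,nl_idx)→28000 …(+2); best=6200 via (B,hash)
  {ABD}: card=12000; try (A,hash)→5440, (B,merge)→5880, (B,hash)→6360, (B,nl_idx)→14880, (A,nl_idx)→34320, (A,merge)→40960 …(+2); best=5440 via (A,hash)
  {BCD}: card=240000; try (C,hash)→11520, (D,hash)→30920, (C,merge)→44320, (C,nl_idx)→268320, (D,merge)→390620, (C,nl)→1201320 …(+1); best=11520 via (C,hash)
  {BDE}: card=30000; try (B,hash)→7220, (E,hash)→8320, (B,merge)→10820, (B,nl_idx)→36620, (E,merge)→42570, (B,nl)→181220 …(+1); best=7220 via (B,hash)
  {ADE}: card=2400; try (A,hash)→2940, (E,hash)→4960, (E,merge)→5130, (A,nl_idx)→7820, (A,merge)→8460, (A,nl)→49220 …(+1); best=2940 via (A,hash)
  {ABCD}: card=960000; try (C,hash)→24640, (C,merge)→189440, (A,hash)→252640, (C,nl_idx)→1073440, (A,nl_idx)→2651520, (A,merge)→4572160 …(+2); best=24640 via (C,hash)
  {ABDE}: card=120000; try (B,hash)→10740, (E,hash)→21440, (B,merge)→37140, (A,hash)→38340, (B,nl_idx)→144540, (E,merge)→187690 …(+5); best=10740 via (B,hash)
  {BCDE}: card=2400000; try (C,hash)→44420, (E,hash)→255520, (C,merge)→491220, (C,nl_idx)→2677220, (E,merge)→4573770, (C,nl)→12007220 …(+1); best=44420 via (C,hash)
  {ABCDE}: card=9600000; try (C,hash)→137940, (E,hash)→988640, (C,merge)→2174740, (A,hash)→2445540, (C,nl_idx)→10690740, (E,merge)→20186890 …(+5); best=137940 via (C,hash)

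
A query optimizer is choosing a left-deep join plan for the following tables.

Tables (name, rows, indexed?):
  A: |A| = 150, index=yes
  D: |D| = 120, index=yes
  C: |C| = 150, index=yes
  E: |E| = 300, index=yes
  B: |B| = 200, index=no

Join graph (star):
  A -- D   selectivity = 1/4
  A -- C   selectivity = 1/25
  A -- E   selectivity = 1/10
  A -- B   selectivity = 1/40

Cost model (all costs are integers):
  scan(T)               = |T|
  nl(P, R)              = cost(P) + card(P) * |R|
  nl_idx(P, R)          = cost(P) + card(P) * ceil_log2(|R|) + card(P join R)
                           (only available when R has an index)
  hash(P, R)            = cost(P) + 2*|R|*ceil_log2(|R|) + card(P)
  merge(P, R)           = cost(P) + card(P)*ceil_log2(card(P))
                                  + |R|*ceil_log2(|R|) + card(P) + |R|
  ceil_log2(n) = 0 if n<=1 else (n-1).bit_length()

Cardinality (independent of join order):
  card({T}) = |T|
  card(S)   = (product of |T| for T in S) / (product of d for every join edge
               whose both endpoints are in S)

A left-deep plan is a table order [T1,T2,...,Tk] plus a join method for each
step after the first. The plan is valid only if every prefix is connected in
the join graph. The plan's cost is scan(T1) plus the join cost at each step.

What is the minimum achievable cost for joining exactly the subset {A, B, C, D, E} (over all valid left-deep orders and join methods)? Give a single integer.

Selinger DP over subsets of {A,B,C,D,E}:
  {A}: scan cost=150, card=150
  {D}: scan cost=120, card=120
  {C}: scan cost=150, card=150
  {E}: scan cost=300, card=300
  {B}: scan cost=200, card=200
  {AD}: card=4500; try (D,hash)→1980, (A,merge)→2430, (D,merge)→2460, (A,hash)→2640, (A,nl_idx)→5580, (D,nl_idx)→5700 …(+2); best=1980 via (D,hash)
  {AC}: card=900; try (C,nl_idx)→2250, (A,nl_idx)→2250, (C,hash)→2700, (A,hash)→2700, (C,merge)→2850, (A,merge)→2850 …(+2); best=2250 via (C,nl_idx)
  {AE}: card=4500; try (A,hash)→3000, (E,merge)→4500, (A,merge)→4650, (E,hash)→5700, (E,nl_idx)→6000, (A,nl_idx)→7200 …(+2); best=3000 via (A,hash)
  {AB}: card=750; try (A,nl_idx)→2550, (A,hash)→2800, (B,merge)→3300, (A,merge)→3350, (B,hash)→3500, (B,nl)→30150 …(+1); best=2550 via (A,nl_idx)
  {ACD}: card=27000; try (D,hash)→4830, (C,hash)→8880, (D,merge)→13110, (D,nl_idx)→35550, (C,nl_idx)→64980, (C,merge)→66330 …(+2); best=4830 via (D,hash)
  {ADE}: card=135000; try (D,hash)→9180, (E,hash)→11880, (D,merge)→66960, (E,merge)→67980, (D,nl_idx)→169500, (E,nl_idx)→177480 …(+2); best=9180 via (D,hash)
  {ABD}: card=22500; try (D,hash)→4980, (B,hash)→9680, (D,merge)→11760, (D,nl_idx)→30300, (B,merge)→66780, (D,nl)→92550 …(+1); best=4980 via (D,hash)
  {ACE}: card=27000; try (E,hash)→8550, (C,hash)→9900, (E,merge)→15150, (E,nl_idx)→37350, (C,nl_idx)→66000, (C,merge)→67350 …(+2); best=8550 via (E,hash)
  {ABC}: card=4500; try (C,hash)→5700, (B,hash)→6350, (C,merge)→12150, (C,nl_idx)→13050, (B,merge)→13950, (C,nl)→115050 …(+1); best=5700 via (C,hash)
  {ABE}: card=22500; try (E,hash)→8700, (B,hash)→10700, (E,merge)→13800, (E,nl_idx)→31800, (B,merge)→67800, (E,nl)→227550 …(+1); best=8700 via (E,hash)
  {ACDE}: card=810000; try (E,hash)→37230, (D,hash)→37230, (C,hash)→146580, (E,merge)→439830, (D,merge)→441510, (D,nl_idx)→1007550 …(+6); best=37230 via (E,hash)
  {ABCD}: card=135000; try (D,hash)→11880, (C,hash)→29880, (B,hash)→35030, (D,merge)→69660, (D,nl_idx)→172200, (C,nl_idx)→319980 …(+5); best=11880 via (D,hash)
  {ABDE}: card=675000; try (E,hash)→32880, (D,hash)→32880, (B,hash)→147380, (E,merge)→367980, (D,merge)→369660, (D,nl_idx)→841200 …(+5); best=32880 via (E,hash)
  {ABCE}: card=135000; try (E,hash)→15600, (C,hash)→33600, (B,hash)→38750, (E,merge)→71700, (E,nl_idx)→181200, (C,nl_idx)→323700 …(+5); best=15600 via (E,hash)
  {ABCDE}: card=4050000; try (E,hash)→152280, (D,hash)→152280, (C,hash)→710280, (B,hash)→850430, (E,merge)→2579880, (D,merge)→2581560 …(+9); best=152280 via (E,hash)

152280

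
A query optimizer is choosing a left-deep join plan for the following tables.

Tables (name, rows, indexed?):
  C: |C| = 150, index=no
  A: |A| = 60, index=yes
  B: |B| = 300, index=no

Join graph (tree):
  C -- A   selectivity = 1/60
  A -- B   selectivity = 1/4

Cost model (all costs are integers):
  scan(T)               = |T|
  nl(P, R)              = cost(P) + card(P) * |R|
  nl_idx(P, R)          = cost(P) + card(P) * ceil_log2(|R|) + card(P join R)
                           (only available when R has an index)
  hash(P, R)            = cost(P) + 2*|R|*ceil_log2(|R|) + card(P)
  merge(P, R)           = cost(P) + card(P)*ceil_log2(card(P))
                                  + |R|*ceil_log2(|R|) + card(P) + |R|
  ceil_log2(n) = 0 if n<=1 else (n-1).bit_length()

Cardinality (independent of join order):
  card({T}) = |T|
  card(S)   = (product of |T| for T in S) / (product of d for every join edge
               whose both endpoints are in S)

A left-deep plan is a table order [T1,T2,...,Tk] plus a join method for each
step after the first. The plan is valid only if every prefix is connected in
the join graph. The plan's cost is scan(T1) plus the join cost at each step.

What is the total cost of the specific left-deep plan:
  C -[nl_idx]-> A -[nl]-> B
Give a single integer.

step 1: scan C: cost=150, card=150
step 2: join A via nl_idx
    card(P join A) = 150*60/(60) = 150
    cost = 150 + 150*6 + 150 = 1200
step 3: join B via nl
    card(P join B) = 150*300/(4) = 11250
    cost = 1200 + 150*300 = 46200

46200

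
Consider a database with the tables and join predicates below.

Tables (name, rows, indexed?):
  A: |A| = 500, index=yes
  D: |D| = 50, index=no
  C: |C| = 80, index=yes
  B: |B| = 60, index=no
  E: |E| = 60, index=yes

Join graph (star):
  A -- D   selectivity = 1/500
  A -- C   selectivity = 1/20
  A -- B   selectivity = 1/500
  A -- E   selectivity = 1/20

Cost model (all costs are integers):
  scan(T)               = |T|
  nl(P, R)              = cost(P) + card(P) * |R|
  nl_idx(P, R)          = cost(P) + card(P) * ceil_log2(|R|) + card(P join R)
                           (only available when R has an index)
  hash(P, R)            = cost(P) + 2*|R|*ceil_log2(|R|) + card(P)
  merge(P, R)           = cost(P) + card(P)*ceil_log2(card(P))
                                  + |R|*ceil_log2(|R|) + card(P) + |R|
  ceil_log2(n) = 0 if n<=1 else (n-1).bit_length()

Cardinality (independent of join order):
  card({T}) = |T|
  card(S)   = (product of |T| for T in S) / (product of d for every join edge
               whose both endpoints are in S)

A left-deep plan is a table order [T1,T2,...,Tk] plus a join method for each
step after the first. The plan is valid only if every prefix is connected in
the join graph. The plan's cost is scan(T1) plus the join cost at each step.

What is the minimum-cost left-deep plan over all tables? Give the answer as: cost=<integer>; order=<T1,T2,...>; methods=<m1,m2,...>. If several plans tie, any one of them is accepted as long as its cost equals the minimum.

Selinger DP (subsets sized 1..n):
  {A}: scan cost=500, card=500
  {D}: scan cost=50, card=50
  {C}: scan cost=80, card=80
  {B}: scan cost=60, card=60
  {E}: scan cost=60, card=60
  {AD}: card=50; try (A,nl_idx)→550, (D,hash)→1600, (A,merge)→5400, (D,merge)→5850, (A,hash)→9100, (A,nl)→25050 …(+1); best=550 via (A,nl_idx)
  {AC}: card=2000; try (C,hash)→2120, (A,nl_idx)→2800, (A,merge)→5720, (C,nl_idx)→6000, (C,merge)→6140, (A,hash)→9160 …(+2); best=2120 via (C,hash)
  {AB}: card=60; try (A,nl_idx)→660, (B,hash)→1720, (A,merge)→5480, (B,merge)→5920, (A,hash)→9120, (A,nl)→30060 …(+1); best=660 via (A,nl_idx)
  {AE}: card=1500; try (E,hash)→1720, (A,nl_idx)→2100, (E,nl_idx)→5000, (A,merge)→5480, (E,merge)→5920, (A,hash)→9120 …(+2); best=1720 via (E,hash)
  {ACD}: card=200; try (C,nl_idx)→1100, (C,merge)→1540, (C,hash)→1720, (C,nl)→4550, (D,hash)→4720, (D,merge)→26470 …(+1); best=1100 via (C,nl_idx)
  {ABD}: card=6; try (D,hash)→1320, (B,hash)→1320, (B,merge)→1320, (D,merge)→1430, (B,nl)→3550, (D,nl)→3660; best=1320 via (D,hash)
  {ADE}: card=150; try (E,nl_idx)→1000, (E,hash)→1320, (E,merge)→1320, (E,nl)→3550, (D,hash)→3820, (D,merge)→20070 …(+1); best=1000 via (E,nl_idx)
  {ABC}: card=240; try (C,nl_idx)→1320, (C,merge)→1720, (C,hash)→1840, (B,hash)→4840, (C,nl)→5460, (B,merge)→26540 …(+1); best=1320 via (C,nl_idx)
  {ACE}: card=6000; try (C,hash)→4340, (E,hash)→4840, (C,nl_idx)→18220, (E,nl_idx)→20120, (C,merge)→20360, (E,merge)→26540 …(+2); best=4340 via (C,hash)
  {ABE}: card=180; try (E,nl_idx)→1200, (E,hash)→1440, (E,merge)→1500, (B,hash)→3940, (E,nl)→4260, (B,merge)→20140 …(+1); best=1200 via (E,nl_idx)
  {ABCD}: card=24; try (C,nl_idx)→1386, (C,nl)→1800, (C,merge)→1984, (B,hash)→2020, (D,hash)→2160, (C,hash)→2446 …(+4); best=1386 via (C,nl_idx)
  {ACDE}: card=600; try (E,hash)→2020, (C,hash)→2270, (C,nl_idx)→2650, (E,nl_idx)→2900, (C,merge)→2990, (E,merge)→3320 …(+5); best=2020 via (E,hash)
  {ABDE}: card=18; try (E,nl_idx)→1374, (E,nl)→1680, (E,merge)→1764, (B,hash)→1870, (D,hash)→1980, (E,hash)→2046 …(+4); best=1374 via (E,nl_idx)
  {ABCE}: card=720; try (E,hash)→2280, (C,hash)→2500, (C,nl_idx)→3180, (C,merge)→3460, (E,nl_idx)→3480, (E,merge)→3900 …(+5); best=2280 via (E,hash)
  {ABCDE}: card=72; try (C,nl_idx)→1572, (E,nl_idx)→1602, (E,merge)→1950, (C,merge)→2122, (E,hash)→2130, (C,hash)→2512 …(+8); best=1572 via (C,nl_idx)

cost=1572; order=B,A,D,E,C; methods=nl_idx,hash,nl_idx,nl_idx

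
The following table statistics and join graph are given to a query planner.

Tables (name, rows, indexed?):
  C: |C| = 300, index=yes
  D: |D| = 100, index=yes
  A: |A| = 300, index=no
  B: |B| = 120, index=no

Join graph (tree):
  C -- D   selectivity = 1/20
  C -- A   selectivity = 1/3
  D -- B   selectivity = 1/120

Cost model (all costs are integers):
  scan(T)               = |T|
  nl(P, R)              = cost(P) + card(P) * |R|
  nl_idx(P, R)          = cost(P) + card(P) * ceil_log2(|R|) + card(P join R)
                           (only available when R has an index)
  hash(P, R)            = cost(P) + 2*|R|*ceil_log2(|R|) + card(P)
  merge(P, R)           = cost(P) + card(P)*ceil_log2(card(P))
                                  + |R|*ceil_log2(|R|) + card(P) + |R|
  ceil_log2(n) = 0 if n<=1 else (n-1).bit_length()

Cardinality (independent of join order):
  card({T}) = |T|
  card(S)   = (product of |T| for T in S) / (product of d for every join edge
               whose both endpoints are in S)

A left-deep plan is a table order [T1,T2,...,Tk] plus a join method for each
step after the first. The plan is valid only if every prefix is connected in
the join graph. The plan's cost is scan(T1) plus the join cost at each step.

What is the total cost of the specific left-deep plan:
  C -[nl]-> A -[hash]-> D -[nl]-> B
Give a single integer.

step 1: scan C: cost=300, card=300
step 2: join A via nl
    card(P join A) = 300*300/(3) = 30000
    cost = 300 + 300*300 = 90300
step 3: join D via hash
    card(P join D) = 30000*100/(20) = 150000
    cost = 90300 + 2*100*7 + 30000 = 121700
step 4: join B via nl
    card(P join B) = 150000*120/(120) = 150000
    cost = 121700 + 150000*120 = 18121700

18121700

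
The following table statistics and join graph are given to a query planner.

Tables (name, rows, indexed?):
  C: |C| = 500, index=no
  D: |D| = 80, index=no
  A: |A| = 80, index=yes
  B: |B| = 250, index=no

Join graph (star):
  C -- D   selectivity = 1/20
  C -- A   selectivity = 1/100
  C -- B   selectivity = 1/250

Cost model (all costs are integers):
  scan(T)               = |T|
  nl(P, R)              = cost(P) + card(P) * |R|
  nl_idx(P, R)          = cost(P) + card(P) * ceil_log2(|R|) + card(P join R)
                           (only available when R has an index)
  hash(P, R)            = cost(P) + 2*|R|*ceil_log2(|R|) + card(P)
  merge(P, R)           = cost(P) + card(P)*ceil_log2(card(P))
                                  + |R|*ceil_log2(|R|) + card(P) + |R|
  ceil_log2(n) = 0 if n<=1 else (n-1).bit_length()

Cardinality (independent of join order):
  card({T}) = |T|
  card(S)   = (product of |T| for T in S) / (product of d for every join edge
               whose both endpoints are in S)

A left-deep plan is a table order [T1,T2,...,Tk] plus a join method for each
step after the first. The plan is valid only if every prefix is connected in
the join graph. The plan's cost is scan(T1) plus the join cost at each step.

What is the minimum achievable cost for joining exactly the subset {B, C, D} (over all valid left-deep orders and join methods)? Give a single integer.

6620

Selinger DP over subsets of {B,C,D}:
  {C}: scan cost=500, card=500
  {D}: scan cost=80, card=80
  {B}: scan cost=250, card=250
  {CD}: card=2000; try (D,hash)→2120, (C,merge)→5720, (D,merge)→6140, (C,hash)→9160, (C,nl)→40080, (D,nl)→40500; best=2120 via (D,hash)
  {BC}: card=500; try (B,hash)→5000, (C,merge)→7500, (B,merge)→7750, (C,hash)→9500, (C,nl)→125250, (B,nl)→125500; best=5000 via (B,hash)
  {BCD}: card=2000; try (D,hash)→6620, (B,hash)→8120, (D,merge)→10640, (B,merge)→28370, (D,nl)→45000, (B,nl)→502120; best=6620 via (D,hash)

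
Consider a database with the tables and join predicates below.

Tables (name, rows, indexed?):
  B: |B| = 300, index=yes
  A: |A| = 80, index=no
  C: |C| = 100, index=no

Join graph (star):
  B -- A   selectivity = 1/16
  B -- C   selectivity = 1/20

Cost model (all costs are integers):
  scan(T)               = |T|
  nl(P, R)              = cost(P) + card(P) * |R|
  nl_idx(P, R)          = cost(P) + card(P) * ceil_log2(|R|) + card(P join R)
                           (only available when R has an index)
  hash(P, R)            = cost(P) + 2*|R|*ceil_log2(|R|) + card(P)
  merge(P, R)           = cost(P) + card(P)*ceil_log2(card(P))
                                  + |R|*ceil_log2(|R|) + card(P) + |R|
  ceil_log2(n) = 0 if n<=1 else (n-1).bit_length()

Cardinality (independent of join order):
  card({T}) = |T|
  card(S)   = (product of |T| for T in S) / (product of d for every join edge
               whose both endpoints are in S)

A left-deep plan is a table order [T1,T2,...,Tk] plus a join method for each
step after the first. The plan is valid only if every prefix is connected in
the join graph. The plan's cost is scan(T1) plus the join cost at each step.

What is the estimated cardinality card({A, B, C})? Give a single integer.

Tables in S: A(80), B(300), C(100)
Edges inside S: B-A(d=16), B-C(d=20)
numerator = 80 * 300 * 100 = 2400000
denominator = 16 * 20 = 320
card(S) = 2400000 / 320 = 7500

7500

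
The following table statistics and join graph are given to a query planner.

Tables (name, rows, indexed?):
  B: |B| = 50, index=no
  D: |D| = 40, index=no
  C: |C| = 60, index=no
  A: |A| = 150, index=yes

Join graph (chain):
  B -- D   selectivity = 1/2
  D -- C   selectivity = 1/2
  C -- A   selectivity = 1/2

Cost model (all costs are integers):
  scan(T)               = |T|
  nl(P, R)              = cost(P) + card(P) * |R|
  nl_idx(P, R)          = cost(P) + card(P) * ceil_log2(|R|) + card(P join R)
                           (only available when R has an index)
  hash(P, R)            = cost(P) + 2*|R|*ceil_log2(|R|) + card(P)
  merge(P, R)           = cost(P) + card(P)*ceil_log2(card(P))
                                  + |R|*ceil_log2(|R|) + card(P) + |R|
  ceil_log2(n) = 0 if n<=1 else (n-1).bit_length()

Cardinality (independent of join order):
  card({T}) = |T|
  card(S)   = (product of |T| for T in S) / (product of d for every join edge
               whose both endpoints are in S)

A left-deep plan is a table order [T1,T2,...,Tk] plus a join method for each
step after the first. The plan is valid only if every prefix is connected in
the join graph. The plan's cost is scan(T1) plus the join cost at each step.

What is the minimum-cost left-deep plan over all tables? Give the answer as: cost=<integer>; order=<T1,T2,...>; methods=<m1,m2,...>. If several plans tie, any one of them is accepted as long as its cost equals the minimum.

cost=34700; order=B,D,C,A; methods=hash,hash,hash

Selinger DP (subsets sized 1..n):
  {B}: scan cost=50, card=50
  {D}: scan cost=40, card=40
  {C}: scan cost=60, card=60
  {A}: scan cost=150, card=150
  {BD}: card=1000; try (D,hash)→580, (B,merge)→670, (D,merge)→680, (B,hash)→680, (B,nl)→2040, (D,nl)→2050; best=580 via (D,hash)
  {CD}: card=1200; try (D,hash)→600, (C,merge)→740, (D,merge)→760, (C,hash)→800, (C,nl)→2440, (D,nl)→2460; best=600 via (D,hash)
  {AC}: card=4500; try (C,hash)→1020, (A,merge)→1830, (C,merge)→1920, (A,hash)→2520, (A,nl_idx)→5040, (A,nl)→9060 …(+1); best=1020 via (C,hash)
  {BCD}: card=30000; try (C,hash)→2300, (B,hash)→2400, (C,merge)→12000, (B,merge)→15350, (C,nl)→60580, (B,nl)→60600; best=2300 via (C,hash)
  {ACD}: card=90000; try (A,hash)→4200, (D,hash)→6000, (A,merge)→16350, (D,merge)→64300, (A,nl_idx)→100200, (A,nl)→180600 …(+1); best=4200 via (A,hash)
  {ABCD}: card=2250000; try (A,hash)→34700, (B,hash)→94800, (A,merge)→483650, (B,merge)→1624550, (A,nl_idx)→2492300, (A,nl)→4502300 …(+1); best=34700 via (A,hash)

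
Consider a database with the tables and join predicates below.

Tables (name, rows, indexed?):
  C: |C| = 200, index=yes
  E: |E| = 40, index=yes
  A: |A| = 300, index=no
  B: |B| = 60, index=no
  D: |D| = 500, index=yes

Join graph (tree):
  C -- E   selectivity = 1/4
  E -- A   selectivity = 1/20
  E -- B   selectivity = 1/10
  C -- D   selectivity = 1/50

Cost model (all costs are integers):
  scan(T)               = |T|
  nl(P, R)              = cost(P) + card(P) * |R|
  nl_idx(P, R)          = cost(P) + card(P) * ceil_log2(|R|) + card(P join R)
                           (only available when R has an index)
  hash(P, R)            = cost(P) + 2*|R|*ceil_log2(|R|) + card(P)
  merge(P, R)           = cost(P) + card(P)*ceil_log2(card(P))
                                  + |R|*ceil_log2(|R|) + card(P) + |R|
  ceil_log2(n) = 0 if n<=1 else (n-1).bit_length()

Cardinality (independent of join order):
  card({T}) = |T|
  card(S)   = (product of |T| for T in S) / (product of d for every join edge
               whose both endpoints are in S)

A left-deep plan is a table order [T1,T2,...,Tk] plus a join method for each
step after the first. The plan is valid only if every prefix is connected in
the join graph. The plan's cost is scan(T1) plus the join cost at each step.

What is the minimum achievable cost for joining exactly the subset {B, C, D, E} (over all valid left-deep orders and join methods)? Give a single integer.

Selinger DP over subsets of {B,C,D,E}:
  {C}: scan cost=200, card=200
  {E}: scan cost=40, card=40
  {B}: scan cost=60, card=60
  {D}: scan cost=500, card=500
  {CE}: card=2000; try (E,hash)→880, (C,merge)→2120, (E,merge)→2280, (C,nl_idx)→2360, (C,hash)→3280, (E,nl_idx)→3400 …(+2); best=880 via (E,hash)
  {CD}: card=2000; try (D,nl_idx)→4000, (C,hash)→4200, (C,nl_idx)→6500, (D,merge)→7000, (C,merge)→7300, (D,hash)→9400 …(+2); best=4000 via (D,nl_idx)
  {BE}: card=240; try (E,hash)→600, (E,nl_idx)→660, (B,merge)→740, (E,merge)→760, (B,hash)→800, (B,nl)→2440 …(+1); best=600 via (E,hash)
  {BCE}: card=12000; try (B,hash)→3600, (C,hash)→4040, (C,merge)→4560, (C,nl_idx)→14520, (B,merge)→25300, (C,nl)→48600 …(+1); best=3600 via (B,hash)
  {CDE}: card=20000; try (E,hash)→6480, (D,hash)→11880, (E,merge)→28280, (D,merge)→29880, (E,nl_idx)→36000, (D,nl_idx)→38880 …(+2); best=6480 via (E,hash)
  {BCDE}: card=120000; try (D,hash)→24600, (B,hash)→27200, (D,merge)→188600, (D,nl_idx)→231600, (B,merge)→326900, (B,nl)→1206480 …(+1); best=24600 via (D,hash)

24600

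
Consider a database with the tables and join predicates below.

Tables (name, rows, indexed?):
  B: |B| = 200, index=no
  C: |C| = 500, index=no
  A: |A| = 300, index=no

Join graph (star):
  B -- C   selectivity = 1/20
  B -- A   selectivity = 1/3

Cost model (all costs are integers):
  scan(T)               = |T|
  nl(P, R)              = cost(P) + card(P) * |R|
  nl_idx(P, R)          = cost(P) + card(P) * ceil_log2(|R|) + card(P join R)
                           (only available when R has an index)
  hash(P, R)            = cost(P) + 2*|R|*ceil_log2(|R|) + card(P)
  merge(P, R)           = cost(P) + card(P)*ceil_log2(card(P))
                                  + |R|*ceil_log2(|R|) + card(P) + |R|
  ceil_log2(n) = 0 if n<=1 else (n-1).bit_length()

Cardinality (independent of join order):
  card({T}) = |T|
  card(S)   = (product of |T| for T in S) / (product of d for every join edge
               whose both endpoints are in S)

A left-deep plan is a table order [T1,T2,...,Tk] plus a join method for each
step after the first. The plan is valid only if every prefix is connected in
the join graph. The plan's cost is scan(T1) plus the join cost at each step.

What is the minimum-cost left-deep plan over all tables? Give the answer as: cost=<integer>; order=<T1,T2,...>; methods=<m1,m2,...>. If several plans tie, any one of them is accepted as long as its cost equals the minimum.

Selinger DP (subsets sized 1..n):
  {B}: scan cost=200, card=200
  {C}: scan cost=500, card=500
  {A}: scan cost=300, card=300
  {BC}: card=5000; try (B,hash)→4200, (C,merge)→7000, (B,merge)→7300, (C,hash)→9400, (C,nl)→100200, (B,nl)→100500; best=4200 via (B,hash)
  {AB}: card=20000; try (B,hash)→3800, (A,merge)→5000, (B,merge)→5100, (A,hash)→5800, (A,nl)→60200, (B,nl)→60300; best=3800 via (B,hash)
  {ABC}: card=500000; try (A,hash)→14600, (C,hash)→32800, (A,merge)→77200, (C,merge)→328800, (A,nl)→1504200, (C,nl)→10003800; best=14600 via (A,hash)

cost=14600; order=C,B,A; methods=hash,hash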